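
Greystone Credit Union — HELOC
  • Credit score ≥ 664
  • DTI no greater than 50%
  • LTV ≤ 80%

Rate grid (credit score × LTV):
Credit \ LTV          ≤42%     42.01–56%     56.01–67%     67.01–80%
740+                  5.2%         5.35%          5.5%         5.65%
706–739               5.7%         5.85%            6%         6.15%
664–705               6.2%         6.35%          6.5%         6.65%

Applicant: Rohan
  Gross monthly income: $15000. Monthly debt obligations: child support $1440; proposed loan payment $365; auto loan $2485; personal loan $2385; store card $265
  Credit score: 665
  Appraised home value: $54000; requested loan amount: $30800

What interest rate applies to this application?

6.5%

Credit score 665 ≥ 664; Total monthly debts = (1,440 + 365 + 2,485 + 2,385 + 265) = 6,940. Debt-to-income = 6,940/15,000 = 46.3% — meets 50% limit
LTV = 30,800/54,000 = 57% ≤ 80%
Credit 665 → row 664–705; LTV 57% → column 56.01–67%. Grid cell → 6.5%.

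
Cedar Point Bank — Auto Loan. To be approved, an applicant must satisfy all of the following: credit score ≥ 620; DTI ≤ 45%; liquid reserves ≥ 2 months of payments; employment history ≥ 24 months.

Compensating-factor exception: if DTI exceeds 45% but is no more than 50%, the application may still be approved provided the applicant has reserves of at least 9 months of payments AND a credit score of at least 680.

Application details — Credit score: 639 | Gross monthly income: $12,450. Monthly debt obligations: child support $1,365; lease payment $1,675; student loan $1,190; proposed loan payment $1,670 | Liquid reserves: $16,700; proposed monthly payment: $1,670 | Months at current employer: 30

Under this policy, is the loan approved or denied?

Denied

Credit score 639 ≥ 620 (meets base)
Total debts = (1,365 + 1,675 + 1,190 + 1,670) = 5,900. DTI = 5,900/12,450 = 47.4% > 45% — standard DTI limit exceeded.
Reserves = 16,700/1,670 = 10.0 months ≥ 2
Employment 30 ≥ 24 months
47.4% falls in the override range (45%–50%), so the compensating-factor test applies.
Override check — reserves: 10.0 mo (ok); score: 639 (below 680).
Compensating-factor requirement not fully met.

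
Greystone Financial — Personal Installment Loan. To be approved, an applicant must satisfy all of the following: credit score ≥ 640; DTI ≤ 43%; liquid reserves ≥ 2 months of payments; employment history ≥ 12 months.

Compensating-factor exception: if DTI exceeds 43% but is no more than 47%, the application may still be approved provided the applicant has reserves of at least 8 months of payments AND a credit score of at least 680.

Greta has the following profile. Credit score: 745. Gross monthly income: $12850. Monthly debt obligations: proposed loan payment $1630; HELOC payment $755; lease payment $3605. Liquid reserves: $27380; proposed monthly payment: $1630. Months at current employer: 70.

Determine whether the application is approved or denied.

Credit score 745 ≥ 640 (meets base)
Total debts = (1,630 + 755 + 3,605) = 5,990. DTI: 5,990 ÷ 12,850 = 46.6%, over the 43% base limit.
Liquid reserves cover 27,380/1,630 = 16.8 months — ≥ 2 required
Employment 70 ≥ 12 months
46.6% falls in the override range (43%–47%), so the compensating-factor test applies.
Reserves 16.8 ≥ 8 months; credit score 745 ≥ 680.
Both compensating conditions met → exception applies.

Approved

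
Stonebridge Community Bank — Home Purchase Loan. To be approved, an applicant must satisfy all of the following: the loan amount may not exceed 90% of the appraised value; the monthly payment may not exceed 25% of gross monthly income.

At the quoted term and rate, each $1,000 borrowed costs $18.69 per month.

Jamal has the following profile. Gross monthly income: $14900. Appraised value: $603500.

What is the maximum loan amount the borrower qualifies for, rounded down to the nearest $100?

$199,300

Payment cap: 25% × $14,900 = $3,725/month.
At $18.69 per $1,000, that supports 3,725/18.69 × 1,000 ≈ $199,304 → $199,300.
LTV cap: 90% × $603,500 = $543,150 → $543,100.
Binding constraint: payment-to-income.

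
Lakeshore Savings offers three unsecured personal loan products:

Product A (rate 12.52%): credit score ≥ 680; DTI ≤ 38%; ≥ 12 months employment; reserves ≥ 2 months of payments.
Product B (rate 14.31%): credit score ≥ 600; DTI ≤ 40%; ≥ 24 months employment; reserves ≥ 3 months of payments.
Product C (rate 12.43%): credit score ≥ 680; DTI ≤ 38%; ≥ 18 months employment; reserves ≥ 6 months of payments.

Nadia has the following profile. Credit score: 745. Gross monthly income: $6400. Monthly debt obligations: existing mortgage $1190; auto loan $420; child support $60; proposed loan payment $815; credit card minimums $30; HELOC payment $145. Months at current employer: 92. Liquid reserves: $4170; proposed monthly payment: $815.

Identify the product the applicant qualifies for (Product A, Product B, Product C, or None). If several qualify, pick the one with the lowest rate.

Total debts = (1,190 + 420 + 60 + 815 + 30 + 145) = 2,660; DTI = 2,660/6,400 = 41.6%.
Reserves = 4,170/815 = 5.1 months.
Product A: score 745 ≥ 680; DTI 41.6% > 38%; employment 92 ≥ 12 mo; reserves 5.1 ≥ 2 mo → does not qualify.
Product B: score 745 ≥ 600; DTI 41.6% > 40%; employment 92 ≥ 24 mo; reserves 5.1 ≥ 3 mo → does not qualify.
Product C: score 745 ≥ 680; DTI 41.6% > 38%; employment 92 ≥ 18 mo; reserves 5.1 < 6 mo → does not qualify.

None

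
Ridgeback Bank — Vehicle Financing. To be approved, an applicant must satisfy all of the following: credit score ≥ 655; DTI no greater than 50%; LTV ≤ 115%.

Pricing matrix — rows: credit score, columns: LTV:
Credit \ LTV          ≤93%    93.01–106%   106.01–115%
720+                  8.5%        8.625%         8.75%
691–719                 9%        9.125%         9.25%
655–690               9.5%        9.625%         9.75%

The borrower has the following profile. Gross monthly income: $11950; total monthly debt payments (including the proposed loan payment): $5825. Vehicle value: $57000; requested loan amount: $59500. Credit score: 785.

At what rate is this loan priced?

8.625%

Credit score 785 ≥ 655; DTI = 5,825/11,950 = 48.7% ≤ 50%
LTV = 59,500/57,000 = 104.4% ≤ 115%
Credit 785 → row 720+; LTV 104.4% → column 93.01–106%. Grid cell → 8.625%.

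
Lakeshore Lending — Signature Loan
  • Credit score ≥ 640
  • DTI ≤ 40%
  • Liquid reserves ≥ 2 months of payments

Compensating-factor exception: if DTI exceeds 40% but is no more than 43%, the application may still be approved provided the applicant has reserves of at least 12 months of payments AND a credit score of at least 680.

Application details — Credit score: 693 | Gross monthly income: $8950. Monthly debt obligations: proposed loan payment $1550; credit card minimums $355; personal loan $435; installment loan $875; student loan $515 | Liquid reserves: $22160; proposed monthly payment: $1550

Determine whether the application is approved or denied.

Credit score 693 ≥ 640 (meets base)
Total debts = (1,550 + 355 + 435 + 875 + 515) = 3,730. DTI = 3,730/8,950 = 41.7% > 40% — standard DTI limit exceeded.
Liquid reserves cover 22,160/1,550 = 14.3 months — ≥ 2 required
DTI 41.7% is within the 40%–43% exception band; checking compensating factors.
Override check — reserves: 14.3 mo (ok); score: 693 (ok).
Both override conditions satisfied; DTI exception granted.

Approved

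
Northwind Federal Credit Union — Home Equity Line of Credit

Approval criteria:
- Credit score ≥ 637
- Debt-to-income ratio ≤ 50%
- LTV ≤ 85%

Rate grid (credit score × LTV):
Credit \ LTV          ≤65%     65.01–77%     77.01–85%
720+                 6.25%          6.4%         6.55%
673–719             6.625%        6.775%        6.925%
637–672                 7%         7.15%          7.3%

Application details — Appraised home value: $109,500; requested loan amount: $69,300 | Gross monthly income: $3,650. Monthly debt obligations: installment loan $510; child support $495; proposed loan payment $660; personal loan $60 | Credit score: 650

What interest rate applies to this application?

Credit score 650 ≥ 637; Total monthly debts = (510 + 495 + 660 + 60) = 1,725. DTI: 1,725 ÷ 3,650 = 47.3%, within the 50% cap
LTV = 69,300/109,500 = 63.3% ≤ 85%
Credit 650 → row 637–672; LTV 63.3% → column ≤65%. Grid cell → 7%.

7%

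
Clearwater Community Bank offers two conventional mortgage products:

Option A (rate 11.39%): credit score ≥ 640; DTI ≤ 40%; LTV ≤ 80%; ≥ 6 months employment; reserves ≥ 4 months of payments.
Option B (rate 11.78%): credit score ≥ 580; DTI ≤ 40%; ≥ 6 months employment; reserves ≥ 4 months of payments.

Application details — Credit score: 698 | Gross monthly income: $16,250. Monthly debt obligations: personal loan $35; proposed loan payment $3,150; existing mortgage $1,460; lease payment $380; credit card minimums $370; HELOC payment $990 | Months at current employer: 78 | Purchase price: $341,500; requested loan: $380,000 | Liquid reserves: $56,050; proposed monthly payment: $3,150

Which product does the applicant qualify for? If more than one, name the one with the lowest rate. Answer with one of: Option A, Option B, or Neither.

Option B

Total debts = (35 + 3,150 + 1,460 + 380 + 370 + 990) = 6,385; DTI = 6,385/16,250 = 39.3%.
LTV = 380,000/341,500 = 111.3%.
Reserves = 56,050/3,150 = 17.8 months.
Option A: score 698 ≥ 640; DTI 39.3% ≤ 40%; LTV 111.3% > 80%; employment 78 ≥ 6 mo; reserves 17.8 ≥ 4 mo → does not qualify.
Option B: score 698 ≥ 580; DTI 39.3% ≤ 40%; employment 78 ≥ 6 mo; reserves 17.8 ≥ 4 mo → qualifies.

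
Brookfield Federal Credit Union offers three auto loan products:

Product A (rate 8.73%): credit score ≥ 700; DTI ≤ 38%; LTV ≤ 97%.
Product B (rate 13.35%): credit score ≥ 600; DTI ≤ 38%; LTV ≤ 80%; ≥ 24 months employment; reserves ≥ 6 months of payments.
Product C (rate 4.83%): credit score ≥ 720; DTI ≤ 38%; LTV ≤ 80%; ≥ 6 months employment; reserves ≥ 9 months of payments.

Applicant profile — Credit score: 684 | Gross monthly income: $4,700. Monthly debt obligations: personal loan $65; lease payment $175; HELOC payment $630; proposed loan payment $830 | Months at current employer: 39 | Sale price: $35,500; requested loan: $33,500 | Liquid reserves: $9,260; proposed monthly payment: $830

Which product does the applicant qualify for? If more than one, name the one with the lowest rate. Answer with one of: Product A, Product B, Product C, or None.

None

Total debts = (65 + 175 + 630 + 830) = 1,700; DTI = 1,700/4,700 = 36.2%.
LTV = 33,500/35,500 = 94.4%.
Reserves = 9,260/830 = 11.2 months.
Product A: score 684 < 700; DTI 36.2% ≤ 38%; LTV 94.4% ≤ 97% → does not qualify.
Product B: score 684 ≥ 600; DTI 36.2% ≤ 38%; LTV 94.4% > 80%; employment 39 ≥ 24 mo; reserves 11.2 ≥ 6 mo → does not qualify.
Product C: score 684 < 720; DTI 36.2% ≤ 38%; LTV 94.4% > 80%; employment 39 ≥ 6 mo; reserves 11.2 ≥ 9 mo → does not qualify.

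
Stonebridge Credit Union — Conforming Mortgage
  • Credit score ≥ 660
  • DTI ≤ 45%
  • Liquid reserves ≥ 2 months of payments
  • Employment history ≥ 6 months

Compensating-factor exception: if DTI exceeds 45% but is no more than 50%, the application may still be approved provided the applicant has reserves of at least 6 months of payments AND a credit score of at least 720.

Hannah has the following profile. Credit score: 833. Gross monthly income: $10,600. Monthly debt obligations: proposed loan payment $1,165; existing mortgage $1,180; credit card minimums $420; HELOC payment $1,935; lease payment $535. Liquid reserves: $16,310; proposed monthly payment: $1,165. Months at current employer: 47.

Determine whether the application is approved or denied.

Approved

Credit score 833 ≥ 660 (meets base)
Total debts = (1,165 + 1,180 + 420 + 1,935 + 535) = 5,235. DTI: 5,235 ÷ 10,600 = 49.4%, over the 45% base limit.
Reserves = 16,310/1,165 = 14.0 months ≥ 2
Employment 47 ≥ 6 months
49.4% falls in the override range (45%–50%), so the compensating-factor test applies.
Override check — reserves: 14.0 mo (ok); score: 833 (ok).
Both compensating conditions met → exception applies.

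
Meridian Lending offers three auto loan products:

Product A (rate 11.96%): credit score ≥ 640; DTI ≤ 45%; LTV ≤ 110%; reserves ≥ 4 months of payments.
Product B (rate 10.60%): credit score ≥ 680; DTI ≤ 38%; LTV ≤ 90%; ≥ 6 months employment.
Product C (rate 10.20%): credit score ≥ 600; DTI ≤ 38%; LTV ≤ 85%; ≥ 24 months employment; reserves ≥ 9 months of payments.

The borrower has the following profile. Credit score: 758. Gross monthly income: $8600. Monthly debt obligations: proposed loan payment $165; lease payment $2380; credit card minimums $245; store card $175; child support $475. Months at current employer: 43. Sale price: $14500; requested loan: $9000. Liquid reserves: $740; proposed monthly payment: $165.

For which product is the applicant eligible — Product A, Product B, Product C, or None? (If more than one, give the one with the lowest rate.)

Product A

Total debts = (165 + 2,380 + 245 + 175 + 475) = 3,440; DTI = 3,440/8,600 = 40%.
LTV = 9,000/14,500 = 62.1%.
Reserves = 740/165 = 4.5 months.
Product A: score 758 ≥ 640; DTI 40% ≤ 45%; LTV 62.1% ≤ 110%; reserves 4.5 ≥ 4 mo → qualifies.
Product B: score 758 ≥ 680; DTI 40% > 38%; LTV 62.1% ≤ 90%; employment 43 ≥ 6 mo → does not qualify.
Product C: score 758 ≥ 600; DTI 40% > 38%; LTV 62.1% ≤ 85%; employment 43 ≥ 24 mo; reserves 4.5 < 9 mo → does not qualify.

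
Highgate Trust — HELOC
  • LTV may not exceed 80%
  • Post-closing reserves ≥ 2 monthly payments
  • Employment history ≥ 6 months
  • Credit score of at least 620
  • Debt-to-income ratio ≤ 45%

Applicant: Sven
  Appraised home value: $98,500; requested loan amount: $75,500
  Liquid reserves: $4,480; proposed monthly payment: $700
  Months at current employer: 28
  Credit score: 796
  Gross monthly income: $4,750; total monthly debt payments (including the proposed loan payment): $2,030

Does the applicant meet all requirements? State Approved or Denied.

Approved

LTV = 75,500/98,500 = 76.6% ≤ 80%
Liquid reserves cover 4,480/700 = 6.4 months — ≥ 2 required
Employment 28 ≥ 6 months
Credit score 796 ≥ 620 (meets)
DTI: 2,030 ÷ 4,750 = 42.7%, within the 45% cap
All criteria satisfied.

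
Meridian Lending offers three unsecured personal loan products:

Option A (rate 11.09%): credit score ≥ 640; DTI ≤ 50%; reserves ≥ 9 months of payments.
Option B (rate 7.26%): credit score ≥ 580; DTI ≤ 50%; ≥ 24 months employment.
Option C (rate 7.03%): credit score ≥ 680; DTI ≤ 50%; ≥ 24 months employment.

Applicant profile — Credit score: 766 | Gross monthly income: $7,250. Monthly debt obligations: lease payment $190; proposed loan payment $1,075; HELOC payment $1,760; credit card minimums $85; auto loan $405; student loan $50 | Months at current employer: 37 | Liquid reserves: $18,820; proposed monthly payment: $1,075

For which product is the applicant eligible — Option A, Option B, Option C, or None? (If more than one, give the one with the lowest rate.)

Total debts = (190 + 1,075 + 1,760 + 85 + 405 + 50) = 3,565; DTI = 3,565/7,250 = 49.2%.
Reserves = 18,820/1,075 = 17.5 months.
Option A: score 766 ≥ 640; DTI 49.2% ≤ 50%; reserves 17.5 ≥ 9 mo → qualifies.
Option B: score 766 ≥ 580; DTI 49.2% ≤ 50%; employment 37 ≥ 24 mo → qualifies.
Option C: score 766 ≥ 680; DTI 49.2% ≤ 50%; employment 37 ≥ 24 mo → qualifies.
Qualifying: Option A, Option B, Option C. Lowest rate is 7.03% → Option C.

Option C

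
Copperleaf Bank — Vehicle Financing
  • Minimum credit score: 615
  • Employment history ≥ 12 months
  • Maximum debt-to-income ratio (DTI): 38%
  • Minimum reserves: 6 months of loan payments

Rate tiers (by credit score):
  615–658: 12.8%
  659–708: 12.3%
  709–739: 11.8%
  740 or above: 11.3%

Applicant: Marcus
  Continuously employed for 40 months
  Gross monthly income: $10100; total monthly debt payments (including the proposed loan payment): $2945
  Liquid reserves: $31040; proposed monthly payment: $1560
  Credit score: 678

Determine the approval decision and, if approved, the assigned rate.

Credit score 678 ≥ 615 (meets minimum)
DTI = 2,945/10,100 = 29.2% ≤ 38%
Employment 40 ≥ 12 months
Reserves = 31,040/1,560 = 19.9 months ≥ 6
All requirements met. Score 678 falls in the 659–708 tier → 12.3%.

Approved at 12.3%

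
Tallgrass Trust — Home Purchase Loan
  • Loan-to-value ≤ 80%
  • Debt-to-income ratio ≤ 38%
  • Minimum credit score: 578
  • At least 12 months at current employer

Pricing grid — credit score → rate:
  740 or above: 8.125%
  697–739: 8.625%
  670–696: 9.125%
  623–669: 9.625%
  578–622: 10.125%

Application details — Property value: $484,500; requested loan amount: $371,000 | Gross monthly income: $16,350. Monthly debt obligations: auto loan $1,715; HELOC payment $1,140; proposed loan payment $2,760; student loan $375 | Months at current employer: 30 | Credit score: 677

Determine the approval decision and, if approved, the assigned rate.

Credit score 677 ≥ 578 (meets minimum)
Employment 30 ≥ 12 months
LTV = 371,000/484,500 = 76.6% ≤ 80%
Total monthly debts = (1,715 + 1,140 + 2,760 + 375) = 5,990. Debt-to-income = 5,990/16,350 = 36.6% — meets 38% limit
All requirements met. Score 677 falls in the 670–696 tier → 9.125%.

Approved at 9.125%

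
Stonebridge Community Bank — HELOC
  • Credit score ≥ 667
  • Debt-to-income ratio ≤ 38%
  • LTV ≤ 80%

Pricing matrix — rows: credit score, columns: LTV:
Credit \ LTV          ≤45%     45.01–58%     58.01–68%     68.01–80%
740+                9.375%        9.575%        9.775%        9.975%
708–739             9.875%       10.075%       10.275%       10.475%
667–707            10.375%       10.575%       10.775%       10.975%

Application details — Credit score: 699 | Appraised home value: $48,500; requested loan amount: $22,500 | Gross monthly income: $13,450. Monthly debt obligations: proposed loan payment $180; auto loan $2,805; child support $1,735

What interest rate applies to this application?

Credit score 699 ≥ 667; Total monthly debts = (180 + 2,805 + 1,735) = 4,720. DTI = 4,720/13,450 = 35.1% ≤ 38%
Loan-to-value = 22,500/48,500 = 46.4% — pass (80% max)
Credit 699 → row 667–707; LTV 46.4% → column 45.01–58%. Grid cell → 10.575%.

10.575%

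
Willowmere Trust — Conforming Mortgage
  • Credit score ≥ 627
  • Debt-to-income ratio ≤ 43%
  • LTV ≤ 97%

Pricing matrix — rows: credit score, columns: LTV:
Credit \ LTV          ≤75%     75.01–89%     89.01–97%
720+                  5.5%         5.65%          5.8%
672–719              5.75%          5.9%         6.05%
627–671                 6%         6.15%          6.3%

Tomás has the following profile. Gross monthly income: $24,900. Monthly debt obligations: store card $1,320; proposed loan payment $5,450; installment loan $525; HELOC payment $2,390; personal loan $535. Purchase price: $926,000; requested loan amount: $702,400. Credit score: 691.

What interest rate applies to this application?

Credit score 691 ≥ 627; Total monthly debts = (1,320 + 5,450 + 525 + 2,390 + 535) = 10,220. DTI: 10,220 ÷ 24,900 = 41%, within the 43% cap
Loan-to-value = 702,400/926,000 = 75.9% — pass (97% max)
Row: 691 falls in 672–719. Column: 75.9% falls in 75.01–89%. Rate = 5.9%.

5.9%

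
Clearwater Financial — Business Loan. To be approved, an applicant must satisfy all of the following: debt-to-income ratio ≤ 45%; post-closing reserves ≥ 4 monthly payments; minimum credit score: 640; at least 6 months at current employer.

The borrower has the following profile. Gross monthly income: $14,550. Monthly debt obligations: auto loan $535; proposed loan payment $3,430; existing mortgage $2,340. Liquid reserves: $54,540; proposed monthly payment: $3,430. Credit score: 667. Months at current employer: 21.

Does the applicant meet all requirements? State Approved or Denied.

Approved

Total monthly debts = (535 + 3,430 + 2,340) = 6,305. DTI: 6,305 ÷ 14,550 = 43.3%, within the 45% cap
Reserves: 54,540 ÷ 3,430 = 15.9 months (meets 4-month minimum)
Credit score 667 ≥ 640 (meets)
Employment 21 ≥ 6 months
All criteria satisfied.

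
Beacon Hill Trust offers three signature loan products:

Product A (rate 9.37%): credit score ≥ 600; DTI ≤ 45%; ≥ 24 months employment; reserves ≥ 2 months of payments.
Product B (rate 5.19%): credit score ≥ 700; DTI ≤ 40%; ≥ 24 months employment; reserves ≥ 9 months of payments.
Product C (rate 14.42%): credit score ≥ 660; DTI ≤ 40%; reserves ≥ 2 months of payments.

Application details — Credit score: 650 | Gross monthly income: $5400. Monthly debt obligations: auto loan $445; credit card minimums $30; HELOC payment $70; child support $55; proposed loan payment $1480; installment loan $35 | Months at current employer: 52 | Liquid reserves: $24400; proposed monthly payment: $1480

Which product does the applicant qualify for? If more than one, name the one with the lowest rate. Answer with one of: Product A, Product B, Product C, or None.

Product A

Total debts = (445 + 30 + 70 + 55 + 1,480 + 35) = 2,115; DTI = 2,115/5,400 = 39.2%.
Reserves = 24,400/1,480 = 16.5 months.
Product A: score 650 ≥ 600; DTI 39.2% ≤ 45%; employment 52 ≥ 24 mo; reserves 16.5 ≥ 2 mo → qualifies.
Product B: score 650 < 700; DTI 39.2% ≤ 40%; employment 52 ≥ 24 mo; reserves 16.5 ≥ 9 mo → does not qualify.
Product C: score 650 < 660; DTI 39.2% ≤ 40%; reserves 16.5 ≥ 2 mo → does not qualify.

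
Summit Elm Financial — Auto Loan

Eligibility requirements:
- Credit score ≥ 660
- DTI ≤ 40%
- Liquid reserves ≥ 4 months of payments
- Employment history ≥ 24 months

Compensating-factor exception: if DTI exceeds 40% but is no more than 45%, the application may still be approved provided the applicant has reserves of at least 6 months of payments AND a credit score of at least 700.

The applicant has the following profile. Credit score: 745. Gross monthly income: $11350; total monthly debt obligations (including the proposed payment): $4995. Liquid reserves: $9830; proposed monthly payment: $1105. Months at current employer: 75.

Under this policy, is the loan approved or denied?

Approved

Credit score 745 ≥ 660 (meets base)
DTI: 4,995 ÷ 11,350 = 44%, over the 40% base limit.
Reserves = 9,830/1,105 = 8.9 months ≥ 4
Employment 75 ≥ 24 months
44% falls in the override range (40%–45%), so the compensating-factor test applies.
Override check — reserves: 8.9 mo (ok); score: 745 (ok).
Both override conditions satisfied; DTI exception granted.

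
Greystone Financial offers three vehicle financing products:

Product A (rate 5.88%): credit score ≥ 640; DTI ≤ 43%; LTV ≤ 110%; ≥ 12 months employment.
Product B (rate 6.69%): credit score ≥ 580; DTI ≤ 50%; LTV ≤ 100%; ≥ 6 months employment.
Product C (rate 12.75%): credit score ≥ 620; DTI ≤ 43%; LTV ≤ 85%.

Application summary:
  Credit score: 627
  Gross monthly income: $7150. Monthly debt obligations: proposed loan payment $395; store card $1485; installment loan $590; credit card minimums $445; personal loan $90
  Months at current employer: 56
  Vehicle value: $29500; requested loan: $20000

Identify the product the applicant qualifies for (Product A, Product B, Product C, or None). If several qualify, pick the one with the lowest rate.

Product B

Total debts = (395 + 1,485 + 590 + 445 + 90) = 3,005; DTI = 3,005/7,150 = 42%.
LTV = 20,000/29,500 = 67.8%.
Product A: score 627 < 640; DTI 42% ≤ 43%; LTV 67.8% ≤ 110%; employment 56 ≥ 12 mo → does not qualify.
Product B: score 627 ≥ 580; DTI 42% ≤ 50%; LTV 67.8% ≤ 100%; employment 56 ≥ 6 mo → qualifies.
Product C: score 627 ≥ 620; DTI 42% ≤ 43%; LTV 67.8% ≤ 85% → qualifies.
Qualifying: Product B, Product C. Lowest rate is 6.69% → Product B.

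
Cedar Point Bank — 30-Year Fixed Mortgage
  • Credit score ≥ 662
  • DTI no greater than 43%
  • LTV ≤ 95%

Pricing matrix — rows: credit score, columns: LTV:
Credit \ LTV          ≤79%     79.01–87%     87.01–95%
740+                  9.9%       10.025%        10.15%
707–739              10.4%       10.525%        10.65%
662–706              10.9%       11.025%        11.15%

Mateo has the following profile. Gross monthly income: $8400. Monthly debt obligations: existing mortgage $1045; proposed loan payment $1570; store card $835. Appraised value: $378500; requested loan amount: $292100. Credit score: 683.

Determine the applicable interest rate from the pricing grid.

10.9%

Credit score 683 ≥ 662; Total monthly debts = (1,045 + 1,570 + 835) = 3,450. DTI: 3,450 ÷ 8,400 = 41.1%, within the 43% cap
LTV = 292,100/378,500 = 77.2% ≤ 95%
Credit 683 → row 662–706; LTV 77.2% → column ≤79%. Grid cell → 10.9%.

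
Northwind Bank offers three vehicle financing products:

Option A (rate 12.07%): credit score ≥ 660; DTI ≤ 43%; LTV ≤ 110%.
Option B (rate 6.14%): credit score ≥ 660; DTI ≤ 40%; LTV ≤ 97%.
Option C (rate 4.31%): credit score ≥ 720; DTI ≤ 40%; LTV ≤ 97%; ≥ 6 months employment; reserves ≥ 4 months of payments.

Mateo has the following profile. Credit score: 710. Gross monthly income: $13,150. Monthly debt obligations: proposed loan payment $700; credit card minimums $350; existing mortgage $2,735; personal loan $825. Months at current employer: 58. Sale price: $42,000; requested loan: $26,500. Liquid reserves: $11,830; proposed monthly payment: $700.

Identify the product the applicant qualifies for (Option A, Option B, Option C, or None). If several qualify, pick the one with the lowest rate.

Option B

Total debts = (700 + 350 + 2,735 + 825) = 4,610; DTI = 4,610/13,150 = 35.1%.
LTV = 26,500/42,000 = 63.1%.
Reserves = 11,830/700 = 16.9 months.
Option A: score 710 ≥ 660; DTI 35.1% ≤ 43%; LTV 63.1% ≤ 110% → qualifies.
Option B: score 710 ≥ 660; DTI 35.1% ≤ 40%; LTV 63.1% ≤ 97% → qualifies.
Option C: score 710 < 720; DTI 35.1% ≤ 40%; LTV 63.1% ≤ 97%; employment 58 ≥ 6 mo; reserves 16.9 ≥ 4 mo → does not qualify.
Qualifying: Option A, Option B. Lowest rate is 6.14% → Option B.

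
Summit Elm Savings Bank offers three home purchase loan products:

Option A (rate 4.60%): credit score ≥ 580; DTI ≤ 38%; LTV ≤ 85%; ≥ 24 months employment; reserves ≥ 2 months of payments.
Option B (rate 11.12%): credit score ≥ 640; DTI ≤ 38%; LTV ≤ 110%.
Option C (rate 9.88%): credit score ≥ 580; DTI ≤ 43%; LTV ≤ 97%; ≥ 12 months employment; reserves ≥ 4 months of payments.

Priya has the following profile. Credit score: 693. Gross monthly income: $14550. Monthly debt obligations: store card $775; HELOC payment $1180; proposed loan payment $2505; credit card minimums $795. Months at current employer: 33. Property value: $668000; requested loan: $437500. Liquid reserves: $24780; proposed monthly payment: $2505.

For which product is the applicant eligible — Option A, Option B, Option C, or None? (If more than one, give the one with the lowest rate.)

Option A

Total debts = (775 + 1,180 + 2,505 + 795) = 5,255; DTI = 5,255/14,550 = 36.1%.
LTV = 437,500/668,000 = 65.5%.
Reserves = 24,780/2,505 = 9.9 months.
Option A: score 693 ≥ 580; DTI 36.1% ≤ 38%; LTV 65.5% ≤ 85%; employment 33 ≥ 24 mo; reserves 9.9 ≥ 2 mo → qualifies.
Option B: score 693 ≥ 640; DTI 36.1% ≤ 38%; LTV 65.5% ≤ 110% → qualifies.
Option C: score 693 ≥ 580; DTI 36.1% ≤ 43%; LTV 65.5% ≤ 97%; employment 33 ≥ 12 mo; reserves 9.9 ≥ 4 mo → qualifies.
Qualifying: Option A, Option B, Option C. Lowest rate is 4.60% → Option A.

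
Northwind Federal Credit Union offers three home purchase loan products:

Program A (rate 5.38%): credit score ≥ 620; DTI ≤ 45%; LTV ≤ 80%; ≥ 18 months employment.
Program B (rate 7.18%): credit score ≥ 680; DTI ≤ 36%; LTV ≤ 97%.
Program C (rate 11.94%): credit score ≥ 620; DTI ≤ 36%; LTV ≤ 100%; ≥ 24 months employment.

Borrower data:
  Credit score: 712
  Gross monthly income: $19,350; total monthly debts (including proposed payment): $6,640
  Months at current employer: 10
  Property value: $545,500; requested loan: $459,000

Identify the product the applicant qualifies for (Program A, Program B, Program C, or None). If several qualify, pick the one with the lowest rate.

DTI = 6,640/19,350 = 34.3%.
LTV = 459,000/545,500 = 84.1%.
Program A: score 712 ≥ 620; DTI 34.3% ≤ 45%; LTV 84.1% > 80%; employment 10 < 18 mo → does not qualify.
Program B: score 712 ≥ 680; DTI 34.3% ≤ 36%; LTV 84.1% ≤ 97% → qualifies.
Program C: score 712 ≥ 620; DTI 34.3% ≤ 36%; LTV 84.1% ≤ 100%; employment 10 < 24 mo → does not qualify.

Program B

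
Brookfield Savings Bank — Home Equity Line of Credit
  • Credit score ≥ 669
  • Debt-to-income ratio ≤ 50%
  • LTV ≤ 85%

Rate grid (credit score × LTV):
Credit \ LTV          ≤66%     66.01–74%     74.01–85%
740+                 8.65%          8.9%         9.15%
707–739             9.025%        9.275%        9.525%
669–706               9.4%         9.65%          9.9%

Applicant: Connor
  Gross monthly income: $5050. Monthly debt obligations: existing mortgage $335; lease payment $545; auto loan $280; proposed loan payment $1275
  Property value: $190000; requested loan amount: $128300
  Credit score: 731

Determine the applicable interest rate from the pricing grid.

Credit score 731 ≥ 669; Total monthly debts = (335 + 545 + 280 + 1,275) = 2,435. DTI: 2,435 ÷ 5,050 = 48.2%, within the 50% cap
LTV = 128,300/190,000 = 67.5% ≤ 85%
Row: 731 falls in 707–739. Column: 67.5% falls in 66.01–74%. Rate = 9.275%.

9.275%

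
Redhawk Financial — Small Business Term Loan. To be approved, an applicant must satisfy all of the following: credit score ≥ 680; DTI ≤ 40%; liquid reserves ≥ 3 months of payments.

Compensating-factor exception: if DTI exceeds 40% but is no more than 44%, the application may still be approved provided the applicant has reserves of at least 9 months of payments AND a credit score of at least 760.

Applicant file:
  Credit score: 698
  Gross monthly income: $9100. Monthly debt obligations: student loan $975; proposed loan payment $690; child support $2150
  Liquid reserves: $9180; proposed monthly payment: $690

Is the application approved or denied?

Denied

Credit score 698 ≥ 680 (meets base)
Total debts = (975 + 690 + 2,150) = 3,815. DTI = 3,815/9,100 = 41.9% > 40% — standard DTI limit exceeded.
Liquid reserves cover 9,180/690 = 13.3 months — ≥ 3 required
DTI 41.9% is within the 40%–44% exception band; checking compensating factors.
Reserves 13.3 ≥ 9 months; credit score 698 < 760.
Compensating-factor requirement not fully met.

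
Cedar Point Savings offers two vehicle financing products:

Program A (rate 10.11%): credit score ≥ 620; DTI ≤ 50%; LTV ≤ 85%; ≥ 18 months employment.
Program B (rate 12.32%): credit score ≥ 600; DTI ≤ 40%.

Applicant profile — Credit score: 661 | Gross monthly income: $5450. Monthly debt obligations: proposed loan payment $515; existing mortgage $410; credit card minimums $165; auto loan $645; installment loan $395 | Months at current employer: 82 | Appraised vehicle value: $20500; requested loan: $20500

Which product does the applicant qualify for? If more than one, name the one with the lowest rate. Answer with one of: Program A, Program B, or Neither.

Total debts = (515 + 410 + 165 + 645 + 395) = 2,130; DTI = 2,130/5,450 = 39.1%.
LTV = 20,500/20,500 = 100%.
Program A: score 661 ≥ 620; DTI 39.1% ≤ 50%; LTV 100% > 85%; employment 82 ≥ 18 mo → does not qualify.
Program B: score 661 ≥ 600; DTI 39.1% ≤ 40% → qualifies.

Program B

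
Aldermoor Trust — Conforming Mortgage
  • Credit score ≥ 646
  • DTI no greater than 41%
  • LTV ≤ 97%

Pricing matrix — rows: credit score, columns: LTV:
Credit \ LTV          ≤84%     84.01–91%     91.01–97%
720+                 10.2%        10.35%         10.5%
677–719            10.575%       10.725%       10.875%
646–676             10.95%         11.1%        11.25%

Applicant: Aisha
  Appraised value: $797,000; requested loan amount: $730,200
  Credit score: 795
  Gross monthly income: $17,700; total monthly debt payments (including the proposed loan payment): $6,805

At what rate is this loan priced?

10.5%

Credit score 795 ≥ 646; Debt-to-income = 6,805/17,700 = 38.4% — meets 41% limit
Loan-to-value = 730,200/797,000 = 91.6% — pass (97% max)
Credit 795 → row 720+; LTV 91.6% → column 91.01–97%. Grid cell → 10.5%.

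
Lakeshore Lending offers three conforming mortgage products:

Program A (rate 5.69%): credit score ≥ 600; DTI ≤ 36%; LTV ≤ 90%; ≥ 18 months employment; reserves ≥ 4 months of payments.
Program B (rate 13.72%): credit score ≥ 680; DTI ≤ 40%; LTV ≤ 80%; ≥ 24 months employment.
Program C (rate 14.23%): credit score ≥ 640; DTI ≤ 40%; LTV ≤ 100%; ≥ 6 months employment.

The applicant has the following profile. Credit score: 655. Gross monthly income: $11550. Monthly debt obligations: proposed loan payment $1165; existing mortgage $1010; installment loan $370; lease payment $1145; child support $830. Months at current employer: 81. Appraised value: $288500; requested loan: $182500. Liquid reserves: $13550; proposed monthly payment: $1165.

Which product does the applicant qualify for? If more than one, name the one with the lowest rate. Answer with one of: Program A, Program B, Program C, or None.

Total debts = (1,165 + 1,010 + 370 + 1,145 + 830) = 4,520; DTI = 4,520/11,550 = 39.1%.
LTV = 182,500/288,500 = 63.3%.
Reserves = 13,550/1,165 = 11.6 months.
Program A: score 655 ≥ 600; DTI 39.1% > 36%; LTV 63.3% ≤ 90%; employment 81 ≥ 18 mo; reserves 11.6 ≥ 4 mo → does not qualify.
Program B: score 655 < 680; DTI 39.1% ≤ 40%; LTV 63.3% ≤ 80%; employment 81 ≥ 24 mo → does not qualify.
Program C: score 655 ≥ 640; DTI 39.1% ≤ 40%; LTV 63.3% ≤ 100%; employment 81 ≥ 6 mo → qualifies.

Program C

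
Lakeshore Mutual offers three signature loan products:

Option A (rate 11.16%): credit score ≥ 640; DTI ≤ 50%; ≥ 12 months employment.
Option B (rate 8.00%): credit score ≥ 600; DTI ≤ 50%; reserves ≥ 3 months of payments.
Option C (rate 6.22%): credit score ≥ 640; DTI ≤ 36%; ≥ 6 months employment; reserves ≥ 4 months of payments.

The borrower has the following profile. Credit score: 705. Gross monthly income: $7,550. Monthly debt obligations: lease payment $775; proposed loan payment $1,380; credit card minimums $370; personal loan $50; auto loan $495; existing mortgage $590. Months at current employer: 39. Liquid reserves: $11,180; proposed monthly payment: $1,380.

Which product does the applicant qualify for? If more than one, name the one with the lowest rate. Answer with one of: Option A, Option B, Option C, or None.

Total debts = (775 + 1,380 + 370 + 50 + 495 + 590) = 3,660; DTI = 3,660/7,550 = 48.5%.
Reserves = 11,180/1,380 = 8.1 months.
Option A: score 705 ≥ 640; DTI 48.5% ≤ 50%; employment 39 ≥ 12 mo → qualifies.
Option B: score 705 ≥ 600; DTI 48.5% ≤ 50%; reserves 8.1 ≥ 3 mo → qualifies.
Option C: score 705 ≥ 640; DTI 48.5% > 36%; employment 39 ≥ 6 mo; reserves 8.1 ≥ 4 mo → does not qualify.
Qualifying: Option A, Option B. Lowest rate is 8.00% → Option B.

Option B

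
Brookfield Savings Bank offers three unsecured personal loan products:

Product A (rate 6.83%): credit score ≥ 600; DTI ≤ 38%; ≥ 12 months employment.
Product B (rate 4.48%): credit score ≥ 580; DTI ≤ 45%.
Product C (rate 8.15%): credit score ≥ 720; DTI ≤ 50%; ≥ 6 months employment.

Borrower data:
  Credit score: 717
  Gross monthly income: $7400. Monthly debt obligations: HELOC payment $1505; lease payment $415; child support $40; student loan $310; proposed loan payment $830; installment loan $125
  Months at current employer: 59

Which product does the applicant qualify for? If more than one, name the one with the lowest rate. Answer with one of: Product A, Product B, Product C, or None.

Product B

Total debts = (1,505 + 415 + 40 + 310 + 830 + 125) = 3,225; DTI = 3,225/7,400 = 43.6%.
Product A: score 717 ≥ 600; DTI 43.6% > 38%; employment 59 ≥ 12 mo → does not qualify.
Product B: score 717 ≥ 580; DTI 43.6% ≤ 45% → qualifies.
Product C: score 717 < 720; DTI 43.6% ≤ 50%; employment 59 ≥ 6 mo → does not qualify.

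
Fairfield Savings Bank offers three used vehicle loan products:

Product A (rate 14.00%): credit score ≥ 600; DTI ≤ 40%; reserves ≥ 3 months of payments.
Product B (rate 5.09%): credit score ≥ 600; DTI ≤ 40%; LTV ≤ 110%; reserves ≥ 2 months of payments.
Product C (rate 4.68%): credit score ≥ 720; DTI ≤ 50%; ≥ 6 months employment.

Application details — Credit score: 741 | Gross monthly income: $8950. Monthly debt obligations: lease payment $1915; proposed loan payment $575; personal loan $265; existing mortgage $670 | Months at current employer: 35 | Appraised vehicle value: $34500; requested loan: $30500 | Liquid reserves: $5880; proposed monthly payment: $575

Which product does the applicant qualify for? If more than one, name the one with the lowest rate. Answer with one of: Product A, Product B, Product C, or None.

Product C

Total debts = (1,915 + 575 + 265 + 670) = 3,425; DTI = 3,425/8,950 = 38.3%.
LTV = 30,500/34,500 = 88.4%.
Reserves = 5,880/575 = 10.2 months.
Product A: score 741 ≥ 600; DTI 38.3% ≤ 40%; reserves 10.2 ≥ 3 mo → qualifies.
Product B: score 741 ≥ 600; DTI 38.3% ≤ 40%; LTV 88.4% ≤ 110%; reserves 10.2 ≥ 2 mo → qualifies.
Product C: score 741 ≥ 720; DTI 38.3% ≤ 50%; employment 35 ≥ 6 mo → qualifies.
Qualifying: Product A, Product B, Product C. Lowest rate is 4.68% → Product C.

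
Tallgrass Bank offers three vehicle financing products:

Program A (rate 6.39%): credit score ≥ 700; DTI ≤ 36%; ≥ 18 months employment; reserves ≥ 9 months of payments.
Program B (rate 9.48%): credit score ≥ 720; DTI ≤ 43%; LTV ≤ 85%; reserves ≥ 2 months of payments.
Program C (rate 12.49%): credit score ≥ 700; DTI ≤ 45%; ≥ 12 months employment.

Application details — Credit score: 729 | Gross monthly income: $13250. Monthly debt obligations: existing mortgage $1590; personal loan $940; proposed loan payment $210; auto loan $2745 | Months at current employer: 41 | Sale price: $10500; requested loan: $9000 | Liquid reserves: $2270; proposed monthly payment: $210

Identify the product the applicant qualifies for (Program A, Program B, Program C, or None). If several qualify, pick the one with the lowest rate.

Total debts = (1,590 + 940 + 210 + 2,745) = 5,485; DTI = 5,485/13,250 = 41.4%.
LTV = 9,000/10,500 = 85.7%.
Reserves = 2,270/210 = 10.8 months.
Program A: score 729 ≥ 700; DTI 41.4% > 36%; employment 41 ≥ 18 mo; reserves 10.8 ≥ 9 mo → does not qualify.
Program B: score 729 ≥ 720; DTI 41.4% ≤ 43%; LTV 85.7% > 85%; reserves 10.8 ≥ 2 mo → does not qualify.
Program C: score 729 ≥ 700; DTI 41.4% ≤ 45%; employment 41 ≥ 12 mo → qualifies.

Program C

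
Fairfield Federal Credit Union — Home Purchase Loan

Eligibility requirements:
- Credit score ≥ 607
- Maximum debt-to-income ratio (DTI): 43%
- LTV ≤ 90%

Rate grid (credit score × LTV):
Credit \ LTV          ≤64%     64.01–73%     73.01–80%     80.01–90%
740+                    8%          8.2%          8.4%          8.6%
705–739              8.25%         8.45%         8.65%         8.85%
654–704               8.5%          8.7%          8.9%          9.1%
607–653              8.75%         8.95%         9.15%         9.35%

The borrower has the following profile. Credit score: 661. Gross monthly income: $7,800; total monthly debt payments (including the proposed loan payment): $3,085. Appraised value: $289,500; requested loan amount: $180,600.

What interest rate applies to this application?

8.5%

Credit score 661 ≥ 607; Debt-to-income = 3,085/7,800 = 39.6% — meets 43% limit
LTV: 180,600 ÷ 289,500 = 62.4%, within 90% cap
Score 661 is in the 654–704 band; LTV 62.4% is in the ≤64% band → 8.5%.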